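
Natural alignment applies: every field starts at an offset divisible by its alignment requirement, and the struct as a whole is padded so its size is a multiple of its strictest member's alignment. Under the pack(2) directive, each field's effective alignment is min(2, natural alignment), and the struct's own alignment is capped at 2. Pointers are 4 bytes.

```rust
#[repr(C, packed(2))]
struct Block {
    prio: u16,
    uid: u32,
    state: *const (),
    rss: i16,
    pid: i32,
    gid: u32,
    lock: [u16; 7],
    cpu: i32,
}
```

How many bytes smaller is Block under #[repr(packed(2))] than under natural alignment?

natural layout:
  @0: prio [2B, align 2] → 2
  +2 pad (align 4)
  @4: uid [4B, align 4] → 8
  @8: state [4B, align 4] → 12
  @12: rss [2B, align 2] → 14
  +2 pad (align 4)
  @16: pid [4B, align 4] → 20
  @20: gid [4B, align 4] → 24
  @24: lock [14B, align 2] → 38
  +2 pad (align 4)
  @40: cpu [4B, align 4] → 44
  size 44, align 4
packed(2) layout:
  @0: prio [2B, align 2] → 2
  @2: uid [4B, align 2] → 6
  @6: state [4B, align 2] → 10
  @10: rss [2B, align 2] → 12
  @12: pid [4B, align 2] → 16
  @16: gid [4B, align 2] → 20
  @20: lock [14B, align 2] → 34
  @34: cpu [4B, align 2] → 38
  size 38, align 2
44 − 38 = 6

6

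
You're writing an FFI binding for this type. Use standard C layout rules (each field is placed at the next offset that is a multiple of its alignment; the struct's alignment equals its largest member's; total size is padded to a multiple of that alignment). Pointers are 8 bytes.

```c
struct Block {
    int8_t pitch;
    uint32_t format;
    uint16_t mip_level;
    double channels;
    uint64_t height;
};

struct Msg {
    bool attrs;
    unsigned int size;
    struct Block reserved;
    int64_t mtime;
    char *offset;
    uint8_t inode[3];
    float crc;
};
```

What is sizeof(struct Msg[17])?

1088

Block: pitch at 0 (size 1, align 1) → ends 1; pad 3 to align 4 for format; format at 4 (size 4, align 4) → ends 8; mip_level at 8 (size 2, align 2) → ends 10; pad 6 to align 8 for channels; channels at 16 (size 8, align 8) → ends 24; height at 24 (size 8, align 8) → ends 32; total 32 bytes, alignment 8
attrs at 0 (size 1, align 1) → ends 1
pad 3 to align 4 for size
size at 4 (size 4, align 4) → ends 8
reserved at 8 (size 32, align 8) → ends 40
mtime at 40 (size 8, align 8) → ends 48
offset at 48 (size 8, align 8) → ends 56
inode at 56 (size 3, align 1) → ends 59
pad 1 to align 4 for crc
crc at 60 (size 4, align 4) → ends 64
total 64 bytes, alignment 8
array of 17: 17 × 64 = 1088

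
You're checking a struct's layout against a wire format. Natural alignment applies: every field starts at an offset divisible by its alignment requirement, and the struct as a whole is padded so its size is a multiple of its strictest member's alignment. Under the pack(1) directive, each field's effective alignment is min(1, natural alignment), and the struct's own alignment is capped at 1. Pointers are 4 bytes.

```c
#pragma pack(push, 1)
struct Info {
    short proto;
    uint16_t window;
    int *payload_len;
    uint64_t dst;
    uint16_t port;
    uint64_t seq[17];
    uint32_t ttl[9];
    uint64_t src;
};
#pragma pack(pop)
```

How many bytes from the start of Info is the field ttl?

proto at 0 (size 2, align 1) → ends 2
window at 2 (size 2, align 1) → ends 4
payload_len at 4 (size 4, align 1) → ends 8
dst at 8 (size 8, align 1) → ends 16
port at 16 (size 2, align 1) → ends 18
seq at 18 (size 136, align 1) → ends 154
ttl at 154 (size 36, align 1) → ends 190

154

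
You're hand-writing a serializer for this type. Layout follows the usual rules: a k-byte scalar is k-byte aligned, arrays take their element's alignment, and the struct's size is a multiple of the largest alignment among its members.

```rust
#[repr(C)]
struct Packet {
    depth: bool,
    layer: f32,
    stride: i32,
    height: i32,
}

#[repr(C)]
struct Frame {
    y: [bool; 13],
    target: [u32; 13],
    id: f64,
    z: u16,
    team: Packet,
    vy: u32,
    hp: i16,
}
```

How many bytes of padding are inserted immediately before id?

4

Packet: depth at 0 (size 1, align 1) → ends 1; pad 3 to align 4 for layer; layer at 4 (size 4, align 4) → ends 8; stride at 8 (size 4, align 4) → ends 12; height at 12 (size 4, align 4) → ends 16; total 16 bytes, alignment 4
y at 0 (size 13, align 1) → ends 13
pad 3 to align 4 for target
target at 16 (size 52, align 4) → ends 68
pad 4 to align 8 for id
id at 72 (size 8, align 8) → ends 80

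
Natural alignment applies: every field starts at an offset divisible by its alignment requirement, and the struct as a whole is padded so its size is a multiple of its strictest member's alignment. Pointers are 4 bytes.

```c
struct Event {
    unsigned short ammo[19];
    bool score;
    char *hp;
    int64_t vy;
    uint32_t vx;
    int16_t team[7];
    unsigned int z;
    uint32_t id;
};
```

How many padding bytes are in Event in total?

11

ammo at 0 (size 38, align 2) → ends 38
score at 38 (size 1, align 1) → ends 39
pad 1 to align 4 for hp
hp at 40 (size 4, align 4) → ends 44
pad 4 to align 8 for vy
vy at 48 (size 8, align 8) → ends 56
vx at 56 (size 4, align 4) → ends 60
team at 60 (size 14, align 2) → ends 74
pad 2 to align 4 for z
z at 76 (size 4, align 4) → ends 80
id at 80 (size 4, align 4) → ends 84
tail pad 4 to reach multiple of 8
total 88 bytes, alignment 8
data bytes 77, size 88 → padding 11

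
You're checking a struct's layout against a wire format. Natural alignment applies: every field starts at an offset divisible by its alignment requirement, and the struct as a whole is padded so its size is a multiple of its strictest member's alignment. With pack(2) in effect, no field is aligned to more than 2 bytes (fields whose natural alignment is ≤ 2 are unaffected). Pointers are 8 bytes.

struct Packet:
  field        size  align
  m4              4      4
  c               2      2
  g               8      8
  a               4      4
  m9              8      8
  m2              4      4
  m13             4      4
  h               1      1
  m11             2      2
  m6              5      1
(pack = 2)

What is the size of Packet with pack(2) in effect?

m4 at 0 (size 4, align 2) → ends 4
c at 4 (size 2, align 2) → ends 6
g at 6 (size 8, align 2) → ends 14
a at 14 (size 4, align 2) → ends 18
m9 at 18 (size 8, align 2) → ends 26
m2 at 26 (size 4, align 2) → ends 30
m13 at 30 (size 4, align 2) → ends 34
h at 34 (size 1, align 1) → ends 35
pad 1 to align 2 for m11
m11 at 36 (size 2, align 2) → ends 38
m6 at 38 (size 5, align 1) → ends 43
tail pad 1 to reach multiple of 2
total 44 bytes, alignment 2

44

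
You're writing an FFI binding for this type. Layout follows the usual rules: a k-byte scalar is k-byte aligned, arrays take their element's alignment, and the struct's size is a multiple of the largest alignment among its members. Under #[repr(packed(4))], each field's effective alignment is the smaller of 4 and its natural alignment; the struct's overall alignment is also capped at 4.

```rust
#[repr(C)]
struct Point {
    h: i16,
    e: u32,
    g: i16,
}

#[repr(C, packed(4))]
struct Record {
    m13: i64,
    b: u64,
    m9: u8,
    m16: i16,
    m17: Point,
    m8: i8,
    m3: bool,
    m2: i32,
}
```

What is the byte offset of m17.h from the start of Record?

20

Point: 0..2  h  (2B, 2-aligned); 2..4  -- padding (2B); 4..8  e  (4B, 4-aligned); 8..10  g  (2B, 2-aligned); 10..12  -- tail padding (2B); sizeof = 12, alignof = 4
0..8  m13  (8B, 4-aligned)
8..16  b  (8B, 4-aligned)
16..17  m9  (1B, 1-aligned)
17..18  -- padding (1B)
18..20  m16  (2B, 2-aligned)
20..32  m17  (12B, 4-aligned)
within Point: h at 0
20 + 0 = 20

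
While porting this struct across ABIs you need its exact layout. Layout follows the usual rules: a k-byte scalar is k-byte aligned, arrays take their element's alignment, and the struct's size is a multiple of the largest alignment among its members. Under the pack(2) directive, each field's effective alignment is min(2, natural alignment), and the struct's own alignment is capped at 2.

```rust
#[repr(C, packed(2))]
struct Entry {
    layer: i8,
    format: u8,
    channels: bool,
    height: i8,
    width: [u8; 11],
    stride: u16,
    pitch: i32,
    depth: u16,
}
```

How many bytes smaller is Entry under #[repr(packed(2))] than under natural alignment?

4

natural layout:
  layer at 0 (size 1, align 1) → ends 1
  format at 1 (size 1, align 1) → ends 2
  channels at 2 (size 1, align 1) → ends 3
  height at 3 (size 1, align 1) → ends 4
  width at 4 (size 11, align 1) → ends 15
  pad 1 to align 2 for stride
  stride at 16 (size 2, align 2) → ends 18
  pad 2 to align 4 for pitch
  pitch at 20 (size 4, align 4) → ends 24
  depth at 24 (size 2, align 2) → ends 26
  tail pad 2 to reach multiple of 4
  total 28 bytes, alignment 4
packed(2) layout:
  layer at 0 (size 1, align 1) → ends 1
  format at 1 (size 1, align 1) → ends 2
  channels at 2 (size 1, align 1) → ends 3
  height at 3 (size 1, align 1) → ends 4
  width at 4 (size 11, align 1) → ends 15
  pad 1 to align 2 for stride
  stride at 16 (size 2, align 2) → ends 18
  pitch at 18 (size 4, align 2) → ends 22
  depth at 22 (size 2, align 2) → ends 24
  total 24 bytes, alignment 2
28 − 24 = 4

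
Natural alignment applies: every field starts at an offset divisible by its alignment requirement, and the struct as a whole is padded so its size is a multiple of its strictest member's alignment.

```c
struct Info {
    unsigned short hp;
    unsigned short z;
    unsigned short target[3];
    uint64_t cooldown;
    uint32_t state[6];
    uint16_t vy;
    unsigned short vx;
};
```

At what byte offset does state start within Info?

24

0..2  hp  (2B, 2-aligned)
2..4  z  (2B, 2-aligned)
4..10  target  (6B, 2-aligned)
10..16  -- padding (6B)
16..24  cooldown  (8B, 8-aligned)
24..48  state  (24B, 4-aligned)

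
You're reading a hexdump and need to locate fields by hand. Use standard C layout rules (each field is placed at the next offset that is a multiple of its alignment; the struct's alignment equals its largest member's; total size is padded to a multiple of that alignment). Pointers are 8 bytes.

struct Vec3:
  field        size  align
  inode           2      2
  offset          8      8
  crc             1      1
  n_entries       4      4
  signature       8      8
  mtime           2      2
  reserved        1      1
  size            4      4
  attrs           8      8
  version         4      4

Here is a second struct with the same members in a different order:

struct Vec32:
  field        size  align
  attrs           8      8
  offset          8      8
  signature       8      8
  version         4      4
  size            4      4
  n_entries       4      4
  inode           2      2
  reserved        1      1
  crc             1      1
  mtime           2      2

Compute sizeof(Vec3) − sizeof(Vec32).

8

0..2  inode  (2B, 2-aligned)
2..8  -- padding (6B)
8..16  offset  (8B, 8-aligned)
16..17  crc  (1B, 1-aligned)
17..20  -- padding (3B)
20..24  n_entries  (4B, 4-aligned)
24..32  signature  (8B, 8-aligned)
32..34  mtime  (2B, 2-aligned)
34..35  reserved  (1B, 1-aligned)
35..36  -- padding (1B)
36..40  size  (4B, 4-aligned)
40..48  attrs  (8B, 8-aligned)
48..52  version  (4B, 4-aligned)
52..56  -- tail padding (4B)
sizeof = 56, alignof = 8
— Vec32 —
0..8  attrs  (8B, 8-aligned)
8..16  offset  (8B, 8-aligned)
16..24  signature  (8B, 8-aligned)
24..28  version  (4B, 4-aligned)
28..32  size  (4B, 4-aligned)
32..36  n_entries  (4B, 4-aligned)
36..38  inode  (2B, 2-aligned)
38..39  reserved  (1B, 1-aligned)
39..40  crc  (1B, 1-aligned)
40..42  mtime  (2B, 2-aligned)
42..48  -- tail padding (6B)
sizeof = 48, alignof = 8
56 − 48 = 8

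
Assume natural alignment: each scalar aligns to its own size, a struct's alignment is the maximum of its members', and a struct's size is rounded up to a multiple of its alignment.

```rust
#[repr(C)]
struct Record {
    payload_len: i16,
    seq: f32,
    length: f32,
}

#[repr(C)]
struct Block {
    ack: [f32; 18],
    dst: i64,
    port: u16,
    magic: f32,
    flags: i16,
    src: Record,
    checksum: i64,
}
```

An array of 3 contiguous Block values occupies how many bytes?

336

Record: @0: payload_len [2B, align 2] → 2; +2 pad (align 4); @4: seq [4B, align 4] → 8; @8: length [4B, align 4] → 12; size 12, align 4
@0: ack [72B, align 4] → 72
@72: dst [8B, align 8] → 80
@80: port [2B, align 2] → 82
+2 pad (align 4)
@84: magic [4B, align 4] → 88
@88: flags [2B, align 2] → 90
+2 pad (align 4)
@92: src [12B, align 4] → 104
@104: checksum [8B, align 8] → 112
size 112, align 8
array of 3: 3 × 112 = 336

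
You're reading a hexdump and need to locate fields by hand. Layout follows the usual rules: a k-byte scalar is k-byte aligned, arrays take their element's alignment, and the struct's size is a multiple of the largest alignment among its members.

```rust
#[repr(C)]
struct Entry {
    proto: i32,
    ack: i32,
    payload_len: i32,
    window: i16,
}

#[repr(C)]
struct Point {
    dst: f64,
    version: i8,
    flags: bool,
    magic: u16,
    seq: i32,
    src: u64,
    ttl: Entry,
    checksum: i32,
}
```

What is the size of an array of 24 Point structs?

1152

Entry: @0: proto [4B, align 4] → 4; @4: ack [4B, align 4] → 8; @8: payload_len [4B, align 4] → 12; @12: window [2B, align 2] → 14; +2 tail pad (align 4); size 16, align 4
@0: dst [8B, align 8] → 8
@8: version [1B, align 1] → 9
@9: flags [1B, align 1] → 10
@10: magic [2B, align 2] → 12
@12: seq [4B, align 4] → 16
@16: src [8B, align 8] → 24
@24: ttl [16B, align 4] → 40
@40: checksum [4B, align 4] → 44
+4 tail pad (align 8)
size 48, align 8
array of 24: 24 × 48 = 1152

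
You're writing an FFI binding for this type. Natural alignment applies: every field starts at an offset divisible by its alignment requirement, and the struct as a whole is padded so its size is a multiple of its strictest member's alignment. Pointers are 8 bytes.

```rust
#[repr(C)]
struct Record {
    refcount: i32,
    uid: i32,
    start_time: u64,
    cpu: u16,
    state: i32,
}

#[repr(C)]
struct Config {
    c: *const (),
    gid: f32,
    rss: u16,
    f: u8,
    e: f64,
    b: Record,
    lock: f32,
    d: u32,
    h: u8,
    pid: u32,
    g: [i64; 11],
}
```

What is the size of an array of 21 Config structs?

3192

Record: 0..4  refcount  (4B, 4-aligned); 4..8  uid  (4B, 4-aligned); 8..16  start_time  (8B, 8-aligned); 16..18  cpu  (2B, 2-aligned); 18..20  -- padding (2B); 20..24  state  (4B, 4-aligned); sizeof = 24, alignof = 8
0..8  c  (8B, 8-aligned)
8..12  gid  (4B, 4-aligned)
12..14  rss  (2B, 2-aligned)
14..15  f  (1B, 1-aligned)
15..16  -- padding (1B)
16..24  e  (8B, 8-aligned)
24..48  b  (24B, 8-aligned)
48..52  lock  (4B, 4-aligned)
52..56  d  (4B, 4-aligned)
56..57  h  (1B, 1-aligned)
57..60  -- padding (3B)
60..64  pid  (4B, 4-aligned)
64..152  g  (88B, 8-aligned)
sizeof = 152, alignof = 8
array of 21: 21 × 152 = 3192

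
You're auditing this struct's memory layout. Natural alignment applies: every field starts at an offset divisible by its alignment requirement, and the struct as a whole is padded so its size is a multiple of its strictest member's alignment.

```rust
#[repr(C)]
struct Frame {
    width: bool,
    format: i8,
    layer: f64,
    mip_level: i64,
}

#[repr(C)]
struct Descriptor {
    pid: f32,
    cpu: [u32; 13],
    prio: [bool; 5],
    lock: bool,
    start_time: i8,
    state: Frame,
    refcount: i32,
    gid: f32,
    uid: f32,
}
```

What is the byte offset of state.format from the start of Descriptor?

65

Frame: width at 0 (size 1, align 1) → ends 1; format at 1 (size 1, align 1) → ends 2; pad 6 to align 8 for layer; layer at 8 (size 8, align 8) → ends 16; mip_level at 16 (size 8, align 8) → ends 24; total 24 bytes, alignment 8
pid at 0 (size 4, align 4) → ends 4
cpu at 4 (size 52, align 4) → ends 56
prio at 56 (size 5, align 1) → ends 61
lock at 61 (size 1, align 1) → ends 62
start_time at 62 (size 1, align 1) → ends 63
pad 1 to align 8 for state
state at 64 (size 24, align 8) → ends 88
within Frame: format at 1
64 + 1 = 65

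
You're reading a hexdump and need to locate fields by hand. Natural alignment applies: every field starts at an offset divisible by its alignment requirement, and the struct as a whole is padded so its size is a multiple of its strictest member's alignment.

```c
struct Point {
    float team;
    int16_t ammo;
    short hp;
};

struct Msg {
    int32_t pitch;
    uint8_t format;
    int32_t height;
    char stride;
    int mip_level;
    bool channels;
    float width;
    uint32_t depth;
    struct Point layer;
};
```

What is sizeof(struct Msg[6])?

Point: team at 0 (size 4, align 4) → ends 4; ammo at 4 (size 2, align 2) → ends 6; hp at 6 (size 2, align 2) → ends 8; total 8 bytes, alignment 4
pitch at 0 (size 4, align 4) → ends 4
format at 4 (size 1, align 1) → ends 5
pad 3 to align 4 for height
height at 8 (size 4, align 4) → ends 12
stride at 12 (size 1, align 1) → ends 13
pad 3 to align 4 for mip_level
mip_level at 16 (size 4, align 4) → ends 20
channels at 20 (size 1, align 1) → ends 21
pad 3 to align 4 for width
width at 24 (size 4, align 4) → ends 28
depth at 28 (size 4, align 4) → ends 32
layer at 32 (size 8, align 4) → ends 40
total 40 bytes, alignment 4
array of 6: 6 × 40 = 240

240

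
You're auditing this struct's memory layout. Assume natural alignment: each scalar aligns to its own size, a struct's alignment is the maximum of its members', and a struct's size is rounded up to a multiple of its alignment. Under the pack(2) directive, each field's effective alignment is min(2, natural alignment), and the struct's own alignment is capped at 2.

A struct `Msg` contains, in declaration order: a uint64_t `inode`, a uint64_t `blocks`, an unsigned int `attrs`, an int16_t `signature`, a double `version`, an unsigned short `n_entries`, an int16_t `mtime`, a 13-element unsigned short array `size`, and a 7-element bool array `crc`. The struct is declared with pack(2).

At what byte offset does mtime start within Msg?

32

inode at 0 (size 8, align 2) → ends 8
blocks at 8 (size 8, align 2) → ends 16
attrs at 16 (size 4, align 2) → ends 20
signature at 20 (size 2, align 2) → ends 22
version at 22 (size 8, align 2) → ends 30
n_entries at 30 (size 2, align 2) → ends 32
mtime at 32 (size 2, align 2) → ends 34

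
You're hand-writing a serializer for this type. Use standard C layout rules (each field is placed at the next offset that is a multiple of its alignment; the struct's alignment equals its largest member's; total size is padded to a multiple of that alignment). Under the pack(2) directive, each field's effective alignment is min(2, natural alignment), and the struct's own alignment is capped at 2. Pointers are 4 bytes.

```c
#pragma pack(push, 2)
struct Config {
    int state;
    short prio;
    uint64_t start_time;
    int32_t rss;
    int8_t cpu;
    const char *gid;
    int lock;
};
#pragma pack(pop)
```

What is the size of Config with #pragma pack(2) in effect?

@0: state [4B, align 2] → 4
@4: prio [2B, align 2] → 6
@6: start_time [8B, align 2] → 14
@14: rss [4B, align 2] → 18
@18: cpu [1B, align 1] → 19
+1 pad (align 2)
@20: gid [4B, align 2] → 24
@24: lock [4B, align 2] → 28
size 28, align 2

28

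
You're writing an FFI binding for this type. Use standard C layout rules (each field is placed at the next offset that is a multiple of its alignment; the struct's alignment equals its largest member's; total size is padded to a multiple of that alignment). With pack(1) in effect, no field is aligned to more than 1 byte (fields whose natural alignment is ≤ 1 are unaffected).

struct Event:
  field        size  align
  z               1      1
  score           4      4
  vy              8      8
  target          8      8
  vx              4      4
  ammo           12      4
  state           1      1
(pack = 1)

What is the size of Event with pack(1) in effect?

@0: z [1B, align 1] → 1
@1: score [4B, align 1] → 5
@5: vy [8B, align 1] → 13
@13: target [8B, align 1] → 21
@21: vx [4B, align 1] → 25
@25: ammo [12B, align 1] → 37
@37: state [1B, align 1] → 38
size 38, align 1

38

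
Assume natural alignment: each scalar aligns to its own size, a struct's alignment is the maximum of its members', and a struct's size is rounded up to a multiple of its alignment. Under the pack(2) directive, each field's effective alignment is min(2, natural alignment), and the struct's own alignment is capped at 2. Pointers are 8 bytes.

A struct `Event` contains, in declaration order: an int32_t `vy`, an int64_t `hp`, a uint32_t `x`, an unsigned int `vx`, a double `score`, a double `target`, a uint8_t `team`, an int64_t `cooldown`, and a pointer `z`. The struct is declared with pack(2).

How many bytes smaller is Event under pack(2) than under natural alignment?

10

natural layout:
  @0: vy [4B, align 4] → 4
  +4 pad (align 8)
  @8: hp [8B, align 8] → 16
  @16: x [4B, align 4] → 20
  @20: vx [4B, align 4] → 24
  @24: score [8B, align 8] → 32
  @32: target [8B, align 8] → 40
  @40: team [1B, align 1] → 41
  +7 pad (align 8)
  @48: cooldown [8B, align 8] → 56
  @56: z [8B, align 8] → 64
  size 64, align 8
packed(2) layout:
  @0: vy [4B, align 2] → 4
  @4: hp [8B, align 2] → 12
  @12: x [4B, align 2] → 16
  @16: vx [4B, align 2] → 20
  @20: score [8B, align 2] → 28
  @28: target [8B, align 2] → 36
  @36: team [1B, align 1] → 37
  +1 pad (align 2)
  @38: cooldown [8B, align 2] → 46
  @46: z [8B, align 2] → 54
  size 54, align 2
64 − 54 = 10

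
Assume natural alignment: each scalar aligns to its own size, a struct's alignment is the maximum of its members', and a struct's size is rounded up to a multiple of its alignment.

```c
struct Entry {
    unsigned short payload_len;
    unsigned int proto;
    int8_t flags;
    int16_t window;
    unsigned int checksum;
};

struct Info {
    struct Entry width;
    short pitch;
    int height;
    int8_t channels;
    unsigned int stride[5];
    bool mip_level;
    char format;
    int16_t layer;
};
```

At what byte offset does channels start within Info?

24

Entry: 0..2  payload_len  (2B, 2-aligned); 2..4  -- padding (2B); 4..8  proto  (4B, 4-aligned); 8..9  flags  (1B, 1-aligned); 9..10  -- padding (1B); 10..12  window  (2B, 2-aligned); 12..16  checksum  (4B, 4-aligned); sizeof = 16, alignof = 4
0..16  width  (16B, 4-aligned)
16..18  pitch  (2B, 2-aligned)
18..20  -- padding (2B)
20..24  height  (4B, 4-aligned)
24..25  channels  (1B, 1-aligned)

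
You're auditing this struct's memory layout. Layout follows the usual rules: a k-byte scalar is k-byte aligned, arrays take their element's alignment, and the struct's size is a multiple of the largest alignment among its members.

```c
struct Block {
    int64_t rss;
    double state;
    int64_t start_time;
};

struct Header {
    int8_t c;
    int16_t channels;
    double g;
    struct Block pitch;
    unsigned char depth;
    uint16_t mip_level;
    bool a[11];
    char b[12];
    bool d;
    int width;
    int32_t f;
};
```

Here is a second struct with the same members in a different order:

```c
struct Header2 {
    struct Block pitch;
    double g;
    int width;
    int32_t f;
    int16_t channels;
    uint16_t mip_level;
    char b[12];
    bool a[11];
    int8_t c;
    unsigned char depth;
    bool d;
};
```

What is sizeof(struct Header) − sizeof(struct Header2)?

8

Block: 0..8  rss  (8B, 8-aligned); 8..16  state  (8B, 8-aligned); 16..24  start_time  (8B, 8-aligned); sizeof = 24, alignof = 8
0..1  c  (1B, 1-aligned)
1..2  -- padding (1B)
2..4  channels  (2B, 2-aligned)
4..8  -- padding (4B)
8..16  g  (8B, 8-aligned)
16..40  pitch  (24B, 8-aligned)
40..41  depth  (1B, 1-aligned)
41..42  -- padding (1B)
42..44  mip_level  (2B, 2-aligned)
44..55  a  (11B, 1-aligned)
55..67  b  (12B, 1-aligned)
67..68  d  (1B, 1-aligned)
68..72  width  (4B, 4-aligned)
72..76  f  (4B, 4-aligned)
76..80  -- tail padding (4B)
sizeof = 80, alignof = 8
— Header2 —
0..24  pitch  (24B, 8-aligned)
24..32  g  (8B, 8-aligned)
32..36  width  (4B, 4-aligned)
36..40  f  (4B, 4-aligned)
40..42  channels  (2B, 2-aligned)
42..44  mip_level  (2B, 2-aligned)
44..56  b  (12B, 1-aligned)
56..67  a  (11B, 1-aligned)
67..68  c  (1B, 1-aligned)
68..69  depth  (1B, 1-aligned)
69..70  d  (1B, 1-aligned)
70..72  -- tail padding (2B)
sizeof = 72, alignof = 8
80 − 72 = 8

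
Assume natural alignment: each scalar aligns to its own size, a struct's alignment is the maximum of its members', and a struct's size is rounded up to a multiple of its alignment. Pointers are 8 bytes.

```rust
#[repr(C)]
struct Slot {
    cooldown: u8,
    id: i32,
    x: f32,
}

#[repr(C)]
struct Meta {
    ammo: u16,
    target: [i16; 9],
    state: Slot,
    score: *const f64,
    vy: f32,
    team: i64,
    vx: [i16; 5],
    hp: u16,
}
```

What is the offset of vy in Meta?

40

Slot: 0..1  cooldown  (1B, 1-aligned); 1..4  -- padding (3B); 4..8  id  (4B, 4-aligned); 8..12  x  (4B, 4-aligned); sizeof = 12, alignof = 4
0..2  ammo  (2B, 2-aligned)
2..20  target  (18B, 2-aligned)
20..32  state  (12B, 4-aligned)
32..40  score  (8B, 8-aligned)
40..44  vy  (4B, 4-aligned)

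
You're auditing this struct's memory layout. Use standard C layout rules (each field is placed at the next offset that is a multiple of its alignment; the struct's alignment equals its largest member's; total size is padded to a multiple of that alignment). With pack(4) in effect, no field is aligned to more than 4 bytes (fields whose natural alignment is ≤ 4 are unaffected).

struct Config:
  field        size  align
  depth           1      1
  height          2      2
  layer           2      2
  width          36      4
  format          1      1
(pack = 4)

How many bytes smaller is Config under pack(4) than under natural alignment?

0

natural layout:
  0..1  depth  (1B, 1-aligned)
  1..2  -- padding (1B)
  2..4  height  (2B, 2-aligned)
  4..6  layer  (2B, 2-aligned)
  6..8  -- padding (2B)
  8..44  width  (36B, 4-aligned)
  44..45  format  (1B, 1-aligned)
  45..48  -- tail padding (3B)
  sizeof = 48, alignof = 4
packed(4) layout:
  0..1  depth  (1B, 1-aligned)
  1..2  -- padding (1B)
  2..4  height  (2B, 2-aligned)
  4..6  layer  (2B, 2-aligned)
  6..8  -- padding (2B)
  8..44  width  (36B, 4-aligned)
  44..45  format  (1B, 1-aligned)
  45..48  -- tail padding (3B)
  sizeof = 48, alignof = 4
48 − 48 = 0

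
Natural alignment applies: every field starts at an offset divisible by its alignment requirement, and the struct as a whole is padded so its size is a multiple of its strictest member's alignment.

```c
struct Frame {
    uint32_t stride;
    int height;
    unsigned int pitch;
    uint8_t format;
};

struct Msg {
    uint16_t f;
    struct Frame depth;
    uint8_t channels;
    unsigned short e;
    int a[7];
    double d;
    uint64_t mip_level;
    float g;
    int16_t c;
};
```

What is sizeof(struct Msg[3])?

Frame: stride at 0 (size 4, align 4) → ends 4; height at 4 (size 4, align 4) → ends 8; pitch at 8 (size 4, align 4) → ends 12; format at 12 (size 1, align 1) → ends 13; tail pad 3 to reach multiple of 4; total 16 bytes, alignment 4
f at 0 (size 2, align 2) → ends 2
pad 2 to align 4 for depth
depth at 4 (size 16, align 4) → ends 20
channels at 20 (size 1, align 1) → ends 21
pad 1 to align 2 for e
e at 22 (size 2, align 2) → ends 24
a at 24 (size 28, align 4) → ends 52
pad 4 to align 8 for d
d at 56 (size 8, align 8) → ends 64
mip_level at 64 (size 8, align 8) → ends 72
g at 72 (size 4, align 4) → ends 76
c at 76 (size 2, align 2) → ends 78
tail pad 2 to reach multiple of 8
total 80 bytes, alignment 8
array of 3: 3 × 80 = 240

240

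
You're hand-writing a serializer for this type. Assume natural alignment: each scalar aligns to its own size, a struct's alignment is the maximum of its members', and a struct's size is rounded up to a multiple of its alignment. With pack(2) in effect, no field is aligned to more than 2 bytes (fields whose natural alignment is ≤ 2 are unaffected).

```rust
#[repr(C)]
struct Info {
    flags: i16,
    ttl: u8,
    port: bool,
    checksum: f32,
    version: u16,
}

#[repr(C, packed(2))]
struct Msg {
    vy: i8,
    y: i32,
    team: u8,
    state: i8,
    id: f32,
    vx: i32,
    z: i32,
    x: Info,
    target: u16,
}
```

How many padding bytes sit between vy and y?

1

Info: 0..2  flags  (2B, 2-aligned); 2..3  ttl  (1B, 1-aligned); 3..4  port  (1B, 1-aligned); 4..8  checksum  (4B, 4-aligned); 8..10  version  (2B, 2-aligned); 10..12  -- tail padding (2B); sizeof = 12, alignof = 4
0..1  vy  (1B, 1-aligned)
1..2  -- padding (1B)
2..6  y  (4B, 2-aligned)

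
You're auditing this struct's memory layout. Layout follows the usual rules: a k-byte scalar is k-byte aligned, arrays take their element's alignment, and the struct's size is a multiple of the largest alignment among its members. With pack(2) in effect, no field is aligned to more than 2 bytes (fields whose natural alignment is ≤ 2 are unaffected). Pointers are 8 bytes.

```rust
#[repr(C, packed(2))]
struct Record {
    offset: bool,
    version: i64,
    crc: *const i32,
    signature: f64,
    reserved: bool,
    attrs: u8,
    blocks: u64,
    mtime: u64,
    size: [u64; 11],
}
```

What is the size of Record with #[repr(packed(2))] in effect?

offset at 0 (size 1, align 1) → ends 1
pad 1 to align 2 for version
version at 2 (size 8, align 2) → ends 10
crc at 10 (size 8, align 2) → ends 18
signature at 18 (size 8, align 2) → ends 26
reserved at 26 (size 1, align 1) → ends 27
attrs at 27 (size 1, align 1) → ends 28
blocks at 28 (size 8, align 2) → ends 36
mtime at 36 (size 8, align 2) → ends 44
size at 44 (size 88, align 2) → ends 132
total 132 bytes, alignment 2

132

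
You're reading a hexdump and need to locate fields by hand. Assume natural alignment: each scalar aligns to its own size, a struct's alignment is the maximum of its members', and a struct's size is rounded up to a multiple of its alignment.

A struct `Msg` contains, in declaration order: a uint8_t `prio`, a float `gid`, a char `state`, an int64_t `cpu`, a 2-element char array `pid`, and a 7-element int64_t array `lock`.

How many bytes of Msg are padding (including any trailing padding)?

16

@0: prio [1B, align 1] → 1
+3 pad (align 4)
@4: gid [4B, align 4] → 8
@8: state [1B, align 1] → 9
+7 pad (align 8)
@16: cpu [8B, align 8] → 24
@24: pid [2B, align 1] → 26
+6 pad (align 8)
@32: lock [56B, align 8] → 88
size 88, align 8
data bytes 72, size 88 → padding 16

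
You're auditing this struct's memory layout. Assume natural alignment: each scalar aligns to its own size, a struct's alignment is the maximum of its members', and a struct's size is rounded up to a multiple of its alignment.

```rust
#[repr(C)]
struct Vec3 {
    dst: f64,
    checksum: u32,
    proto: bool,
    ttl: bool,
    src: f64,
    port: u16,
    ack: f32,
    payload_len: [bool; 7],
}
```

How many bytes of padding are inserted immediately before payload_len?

0

0..8  dst  (8B, 8-aligned)
8..12  checksum  (4B, 4-aligned)
12..13  proto  (1B, 1-aligned)
13..14  ttl  (1B, 1-aligned)
14..16  -- padding (2B)
16..24  src  (8B, 8-aligned)
24..26  port  (2B, 2-aligned)
26..28  -- padding (2B)
28..32  ack  (4B, 4-aligned)
32..39  payload_len  (7B, 1-aligned)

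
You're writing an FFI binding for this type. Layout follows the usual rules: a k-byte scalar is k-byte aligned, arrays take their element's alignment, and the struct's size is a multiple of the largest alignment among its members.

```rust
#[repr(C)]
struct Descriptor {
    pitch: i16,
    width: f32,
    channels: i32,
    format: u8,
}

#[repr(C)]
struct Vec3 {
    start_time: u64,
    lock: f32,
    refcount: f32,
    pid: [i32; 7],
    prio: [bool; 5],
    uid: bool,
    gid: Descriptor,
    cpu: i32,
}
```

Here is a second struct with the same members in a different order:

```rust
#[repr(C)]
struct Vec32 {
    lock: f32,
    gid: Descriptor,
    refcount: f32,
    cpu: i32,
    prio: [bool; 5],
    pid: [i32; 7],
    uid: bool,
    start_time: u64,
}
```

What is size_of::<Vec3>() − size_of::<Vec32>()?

Descriptor: pitch at 0 (size 2, align 2) → ends 2; pad 2 to align 4 for width; width at 4 (size 4, align 4) → ends 8; channels at 8 (size 4, align 4) → ends 12; format at 12 (size 1, align 1) → ends 13; tail pad 3 to reach multiple of 4; total 16 bytes, alignment 4
start_time at 0 (size 8, align 8) → ends 8
lock at 8 (size 4, align 4) → ends 12
refcount at 12 (size 4, align 4) → ends 16
pid at 16 (size 28, align 4) → ends 44
prio at 44 (size 5, align 1) → ends 49
uid at 49 (size 1, align 1) → ends 50
pad 2 to align 4 for gid
gid at 52 (size 16, align 4) → ends 68
cpu at 68 (size 4, align 4) → ends 72
total 72 bytes, alignment 8
— Vec32 —
lock at 0 (size 4, align 4) → ends 4
gid at 4 (size 16, align 4) → ends 20
refcount at 20 (size 4, align 4) → ends 24
cpu at 24 (size 4, align 4) → ends 28
prio at 28 (size 5, align 1) → ends 33
pad 3 to align 4 for pid
pid at 36 (size 28, align 4) → ends 64
uid at 64 (size 1, align 1) → ends 65
pad 7 to align 8 for start_time
start_time at 72 (size 8, align 8) → ends 80
total 80 bytes, alignment 8
72 − 80 = -8

-8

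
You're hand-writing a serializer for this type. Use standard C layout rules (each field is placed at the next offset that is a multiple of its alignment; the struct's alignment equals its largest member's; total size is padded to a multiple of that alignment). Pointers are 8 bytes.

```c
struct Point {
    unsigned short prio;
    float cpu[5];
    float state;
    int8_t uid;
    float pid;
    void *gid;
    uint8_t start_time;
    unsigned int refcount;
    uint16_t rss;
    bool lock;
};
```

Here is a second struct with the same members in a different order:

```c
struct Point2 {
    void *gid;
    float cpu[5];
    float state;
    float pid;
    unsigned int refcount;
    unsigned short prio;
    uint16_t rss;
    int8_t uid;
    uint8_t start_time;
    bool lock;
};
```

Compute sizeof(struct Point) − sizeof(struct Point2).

16

@0: prio [2B, align 2] → 2
+2 pad (align 4)
@4: cpu [20B, align 4] → 24
@24: state [4B, align 4] → 28
@28: uid [1B, align 1] → 29
+3 pad (align 4)
@32: pid [4B, align 4] → 36
+4 pad (align 8)
@40: gid [8B, align 8] → 48
@48: start_time [1B, align 1] → 49
+3 pad (align 4)
@52: refcount [4B, align 4] → 56
@56: rss [2B, align 2] → 58
@58: lock [1B, align 1] → 59
+5 tail pad (align 8)
size 64, align 8
— Point2 —
@0: gid [8B, align 8] → 8
@8: cpu [20B, align 4] → 28
@28: state [4B, align 4] → 32
@32: pid [4B, align 4] → 36
@36: refcount [4B, align 4] → 40
@40: prio [2B, align 2] → 42
@42: rss [2B, align 2] → 44
@44: uid [1B, align 1] → 45
@45: start_time [1B, align 1] → 46
@46: lock [1B, align 1] → 47
+1 tail pad (align 8)
size 48, align 8
64 − 48 = 16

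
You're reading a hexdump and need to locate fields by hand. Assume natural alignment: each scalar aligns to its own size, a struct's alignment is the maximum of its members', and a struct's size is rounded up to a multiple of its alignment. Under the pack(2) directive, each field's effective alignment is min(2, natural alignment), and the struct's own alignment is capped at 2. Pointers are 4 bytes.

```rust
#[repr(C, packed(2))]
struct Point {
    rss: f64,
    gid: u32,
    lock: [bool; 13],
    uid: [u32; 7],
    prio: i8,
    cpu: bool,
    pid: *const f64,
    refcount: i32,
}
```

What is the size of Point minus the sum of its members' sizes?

1

rss at 0 (size 8, align 2) → ends 8
gid at 8 (size 4, align 2) → ends 12
lock at 12 (size 13, align 1) → ends 25
pad 1 to align 2 for uid
uid at 26 (size 28, align 2) → ends 54
prio at 54 (size 1, align 1) → ends 55
cpu at 55 (size 1, align 1) → ends 56
pid at 56 (size 4, align 2) → ends 60
refcount at 60 (size 4, align 2) → ends 64
total 64 bytes, alignment 2
data bytes 63, size 64 → padding 1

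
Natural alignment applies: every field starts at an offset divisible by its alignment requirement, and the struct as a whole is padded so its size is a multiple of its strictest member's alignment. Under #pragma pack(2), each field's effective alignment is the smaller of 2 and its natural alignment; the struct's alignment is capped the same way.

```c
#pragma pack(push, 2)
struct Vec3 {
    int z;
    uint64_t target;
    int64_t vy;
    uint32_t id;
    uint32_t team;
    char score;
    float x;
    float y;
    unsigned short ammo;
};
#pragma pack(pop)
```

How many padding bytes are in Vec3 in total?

0..4  z  (4B, 2-aligned)
4..12  target  (8B, 2-aligned)
12..20  vy  (8B, 2-aligned)
20..24  id  (4B, 2-aligned)
24..28  team  (4B, 2-aligned)
28..29  score  (1B, 1-aligned)
29..30  -- padding (1B)
30..34  x  (4B, 2-aligned)
34..38  y  (4B, 2-aligned)
38..40  ammo  (2B, 2-aligned)
sizeof = 40, alignof = 2
data bytes 39, size 40 → padding 1

1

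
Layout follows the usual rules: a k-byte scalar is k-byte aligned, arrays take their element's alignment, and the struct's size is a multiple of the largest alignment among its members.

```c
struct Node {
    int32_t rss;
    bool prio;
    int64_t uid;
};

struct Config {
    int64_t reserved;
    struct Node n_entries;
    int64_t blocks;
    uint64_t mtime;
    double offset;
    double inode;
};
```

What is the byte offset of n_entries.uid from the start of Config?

16

Node: @0: rss [4B, align 4] → 4; @4: prio [1B, align 1] → 5; +3 pad (align 8); @8: uid [8B, align 8] → 16; size 16, align 8
@0: reserved [8B, align 8] → 8
@8: n_entries [16B, align 8] → 24
within Node: uid at 8
8 + 8 = 16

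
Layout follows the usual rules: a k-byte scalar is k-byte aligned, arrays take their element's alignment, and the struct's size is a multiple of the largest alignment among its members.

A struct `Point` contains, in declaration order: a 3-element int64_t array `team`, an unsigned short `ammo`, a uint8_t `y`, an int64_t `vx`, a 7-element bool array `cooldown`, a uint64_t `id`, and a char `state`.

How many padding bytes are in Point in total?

13

0..24  team  (24B, 8-aligned)
24..26  ammo  (2B, 2-aligned)
26..27  y  (1B, 1-aligned)
27..32  -- padding (5B)
32..40  vx  (8B, 8-aligned)
40..47  cooldown  (7B, 1-aligned)
47..48  -- padding (1B)
48..56  id  (8B, 8-aligned)
56..57  state  (1B, 1-aligned)
57..64  -- tail padding (7B)
sizeof = 64, alignof = 8
data bytes 51, size 64 → padding 13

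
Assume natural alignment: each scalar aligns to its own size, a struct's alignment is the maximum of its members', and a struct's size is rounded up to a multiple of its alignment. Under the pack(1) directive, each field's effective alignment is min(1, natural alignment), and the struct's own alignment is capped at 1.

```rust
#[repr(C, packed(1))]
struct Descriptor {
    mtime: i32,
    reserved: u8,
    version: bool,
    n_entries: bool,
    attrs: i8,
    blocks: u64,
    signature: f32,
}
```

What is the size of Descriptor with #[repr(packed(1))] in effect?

0..4  mtime  (4B, 1-aligned)
4..5  reserved  (1B, 1-aligned)
5..6  version  (1B, 1-aligned)
6..7  n_entries  (1B, 1-aligned)
7..8  attrs  (1B, 1-aligned)
8..16  blocks  (8B, 1-aligned)
16..20  signature  (4B, 1-aligned)
sizeof = 20, alignof = 1

20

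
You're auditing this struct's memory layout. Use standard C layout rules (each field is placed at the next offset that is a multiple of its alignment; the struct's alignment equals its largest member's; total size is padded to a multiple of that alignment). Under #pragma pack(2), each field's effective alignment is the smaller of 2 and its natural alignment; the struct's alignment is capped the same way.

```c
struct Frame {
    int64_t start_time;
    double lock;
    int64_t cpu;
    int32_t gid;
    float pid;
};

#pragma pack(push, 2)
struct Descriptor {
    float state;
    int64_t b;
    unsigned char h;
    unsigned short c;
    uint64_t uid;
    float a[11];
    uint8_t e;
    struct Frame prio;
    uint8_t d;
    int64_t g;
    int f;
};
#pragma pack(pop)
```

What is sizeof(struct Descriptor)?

116

Frame: 0..8  start_time  (8B, 8-aligned); 8..16  lock  (8B, 8-aligned); 16..24  cpu  (8B, 8-aligned); 24..28  gid  (4B, 4-aligned); 28..32  pid  (4B, 4-aligned); sizeof = 32, alignof = 8
0..4  state  (4B, 2-aligned)
4..12  b  (8B, 2-aligned)
12..13  h  (1B, 1-aligned)
13..14  -- padding (1B)
14..16  c  (2B, 2-aligned)
16..24  uid  (8B, 2-aligned)
24..68  a  (44B, 2-aligned)
68..69  e  (1B, 1-aligned)
69..70  -- padding (1B)
70..102  prio  (32B, 2-aligned)
102..103  d  (1B, 1-aligned)
103..104  -- padding (1B)
104..112  g  (8B, 2-aligned)
112..116  f  (4B, 2-aligned)
sizeof = 116, alignof = 2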